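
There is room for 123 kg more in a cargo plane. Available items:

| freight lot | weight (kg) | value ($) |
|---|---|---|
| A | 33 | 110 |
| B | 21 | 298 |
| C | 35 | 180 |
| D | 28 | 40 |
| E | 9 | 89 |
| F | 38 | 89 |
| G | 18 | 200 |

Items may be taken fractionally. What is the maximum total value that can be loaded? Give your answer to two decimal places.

Order: B (298/21=14.19) > G (200/18=11.11) > E (89/9=9.89) > C (180/35=5.14) > A (110/33=3.33) > F (89/38=2.34) > D (40/28=1.43)
Fill: take B (21 @ 298) → take G (18 @ 200) → take E (9 @ 89) → take C (35 @ 180) → take A (33 @ 110) → take 7/38 of F → 16.39; 123/123 used.
Total value = 893.39

893.39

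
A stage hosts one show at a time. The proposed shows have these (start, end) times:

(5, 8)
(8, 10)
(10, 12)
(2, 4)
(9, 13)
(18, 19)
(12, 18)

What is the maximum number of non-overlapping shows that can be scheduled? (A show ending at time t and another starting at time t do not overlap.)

6

Order by finish time; keep every interval that doesn't clash with the previous kept one.
Sorted by end: (2,4)  (5,8)  (8,10)  (10,12)  (9,13)  (12,18)  (18,19)
take (2,4); take (5,8); take (8,10); take (10,12); skip (9,13); take (12,18); take (18,19).
Selected 6 shows.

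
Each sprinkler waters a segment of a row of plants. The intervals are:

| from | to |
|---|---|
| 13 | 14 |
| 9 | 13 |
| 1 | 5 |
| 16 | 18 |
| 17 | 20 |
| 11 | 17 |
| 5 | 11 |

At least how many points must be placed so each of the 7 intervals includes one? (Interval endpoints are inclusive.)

3

By right end: [1,5]  [5,11]  [9,13]  [13,14]  [11,17]  [16,18]  [17,20]
[1,5] uncovered → point at 5; [9,13] uncovered → point at 13; [16,18] uncovered → point at 18.
Points: 5, 13, 18 (3 total).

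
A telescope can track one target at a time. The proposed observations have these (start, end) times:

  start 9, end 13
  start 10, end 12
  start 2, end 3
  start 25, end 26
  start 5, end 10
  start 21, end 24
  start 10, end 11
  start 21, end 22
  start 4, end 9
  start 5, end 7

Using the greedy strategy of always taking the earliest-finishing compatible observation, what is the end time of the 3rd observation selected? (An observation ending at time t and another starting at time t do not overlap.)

By end time: (2,3), (5,7), (4,9), (5,10), (10,11), (10,12), (9,13), (21,22), (21,24), (25,26).
Pick (2,3); next start ≥ 3 → (5,7); next start ≥ 7 → (10,11); next start ≥ 11 → (21,22); next start ≥ 22 → (25,26).
Selected: (2,3) (5,7) (10,11) (21,22) (25,26)

11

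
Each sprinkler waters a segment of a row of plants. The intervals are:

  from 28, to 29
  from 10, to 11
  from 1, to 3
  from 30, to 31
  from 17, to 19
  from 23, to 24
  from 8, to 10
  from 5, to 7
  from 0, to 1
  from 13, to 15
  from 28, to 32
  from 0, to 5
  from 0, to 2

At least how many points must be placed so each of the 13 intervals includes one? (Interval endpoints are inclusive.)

8

By right end: [0,1]  [0,2]  [1,3]  [0,5]  [5,7]  [8,10]  [10,11]  [13,15]  [17,19]  [23,24]  [28,29]  [30,31]  [28,32]
[0,1] uncovered → point at 1; [5,7] uncovered → point at 7; [8,10] uncovered → point at 10; [13,15] uncovered → point at 15; [17,19] uncovered → point at 19; [23,24] uncovered → point at 24; [28,29] uncovered → point at 29; [30,31] uncovered → point at 31.
Points: 1, 7, 10, 15, 19, 24, 29, 31 (8 total).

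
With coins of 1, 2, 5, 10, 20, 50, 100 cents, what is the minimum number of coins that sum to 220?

220 = 2×100 + 1×20
Total coins = 2 + 1 = 3

3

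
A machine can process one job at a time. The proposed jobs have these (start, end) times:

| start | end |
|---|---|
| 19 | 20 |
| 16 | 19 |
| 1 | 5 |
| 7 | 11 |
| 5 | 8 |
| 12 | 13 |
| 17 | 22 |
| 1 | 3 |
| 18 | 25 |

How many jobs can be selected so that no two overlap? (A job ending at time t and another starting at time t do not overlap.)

Sort by end time and greedily take each interval whose start is ≥ the last chosen end.
By end time: (1,3), (1,5), (5,8), (7,11), (12,13), (16,19), (19,20), (17,22), (18,25).
Pick (1,3); next start ≥ 3 → (5,8); next start ≥ 8 → (12,13); next start ≥ 13 → (16,19); next start ≥ 19 → (19,20).
Selected 5 jobs.

5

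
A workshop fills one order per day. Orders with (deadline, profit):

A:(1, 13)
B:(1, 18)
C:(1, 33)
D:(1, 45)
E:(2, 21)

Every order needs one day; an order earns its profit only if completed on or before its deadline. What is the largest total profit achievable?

Sort by profit descending; place each in the latest free slot ≤ its deadline.
By profit: D(d1,45), C(d1,33), E(d2,21), B(d1,18), A(d1,13)
D→slot 1; C skipped; E→slot 2; B skipped; A skipped.
Profit = 45 + 21 = 66

66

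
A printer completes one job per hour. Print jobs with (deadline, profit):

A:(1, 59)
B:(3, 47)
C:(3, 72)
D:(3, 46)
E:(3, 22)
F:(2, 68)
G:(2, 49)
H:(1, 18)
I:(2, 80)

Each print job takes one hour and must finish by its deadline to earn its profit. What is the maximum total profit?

Profit order: I=80 C=72 F=68 A=59 G=49 B=47 D=46 E=22 H=18
Assign: I→slot 2, C→slot 3, F→slot 1, A skipped, G skipped, B skipped, D skipped, E skipped, H skipped.
Slots: [1:F] [2:I] [3:C]
Profit = 68 + 80 + 72 = 220

220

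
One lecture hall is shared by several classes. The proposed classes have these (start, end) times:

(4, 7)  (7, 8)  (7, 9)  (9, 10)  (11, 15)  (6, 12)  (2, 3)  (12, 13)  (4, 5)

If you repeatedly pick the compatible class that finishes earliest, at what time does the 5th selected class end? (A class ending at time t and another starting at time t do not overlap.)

By end time: (2,3), (4,5), (4,7), (7,8), (7,9), (9,10), (6,12), (12,13), (11,15).
Pick (2,3); next start ≥ 3 → (4,5); next start ≥ 5 → (7,8); next start ≥ 8 → (9,10); next start ≥ 10 → (12,13).
Selected: (2,3) (4,5) (7,8) (9,10) (12,13)

13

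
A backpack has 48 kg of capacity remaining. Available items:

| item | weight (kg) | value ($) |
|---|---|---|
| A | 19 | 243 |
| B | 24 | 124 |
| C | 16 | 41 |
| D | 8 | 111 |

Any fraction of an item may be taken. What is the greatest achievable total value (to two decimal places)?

Ratios (sorted): D 13.88, A 12.79, B 5.17, C 2.56
take D (8 @ 111); take A (19 @ 243); take 21/24 of B → 108.50. Capacity used 48/48.
Total value = 462.50

462.50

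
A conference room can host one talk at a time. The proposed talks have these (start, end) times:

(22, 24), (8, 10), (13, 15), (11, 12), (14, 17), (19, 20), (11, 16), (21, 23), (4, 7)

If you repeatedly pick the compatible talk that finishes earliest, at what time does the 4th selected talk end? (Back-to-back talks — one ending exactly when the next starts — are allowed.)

Order by finish time; keep every interval that doesn't clash with the previous kept one.
Sorted by end: (4,7)  (8,10)  (11,12)  (13,15)  (11,16)  (14,17)  (19,20)  (21,23)  (22,24)
take (4,7); take (8,10); take (11,12); take (13,15); skip (11,16); skip (14,17); take (19,20); take (21,23).
Selected: (4,7) (8,10) (11,12) (13,15) (19,20) (21,23)

15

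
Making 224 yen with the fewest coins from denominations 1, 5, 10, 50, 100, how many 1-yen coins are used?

Greedy: take as many of the largest coin as possible, then repeat with the remainder.
224 − 2×100→24 − 2×10→4 − 4×1→0
Count of 1: 4

4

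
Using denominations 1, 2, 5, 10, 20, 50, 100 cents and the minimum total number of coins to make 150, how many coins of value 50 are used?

1

150 = 1×100 + 1×50
Count of 50: 1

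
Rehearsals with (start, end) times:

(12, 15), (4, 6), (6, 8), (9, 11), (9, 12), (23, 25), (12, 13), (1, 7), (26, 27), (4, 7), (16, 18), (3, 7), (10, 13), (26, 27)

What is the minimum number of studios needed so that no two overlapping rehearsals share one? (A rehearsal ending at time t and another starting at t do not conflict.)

4

Count concurrent intervals with a sweep; the peak is the room count.
Events (time:±→running): 1:+→1 3:+→2 4:+→3 4:+→4 … peak 4.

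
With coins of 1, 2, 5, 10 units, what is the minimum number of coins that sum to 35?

4

35 = 3×10 + 1×5
Total coins = 3 + 1 = 4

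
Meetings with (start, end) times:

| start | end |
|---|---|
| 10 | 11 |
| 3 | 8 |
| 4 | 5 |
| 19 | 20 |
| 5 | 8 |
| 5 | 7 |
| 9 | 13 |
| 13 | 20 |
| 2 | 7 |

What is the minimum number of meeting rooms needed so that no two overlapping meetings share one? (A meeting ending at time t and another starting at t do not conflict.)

4

The answer is the maximum number of intervals overlapping at any instant.
starts: [2, 3, 4, 5, 5, 9, 10, 13, 19]
ends:   [5, 7, 7, 8, 8, 11, 13, 20, 20]
s2→1 s3→2 s4→3 e5→2 s5→3 s5→4  — peak 4.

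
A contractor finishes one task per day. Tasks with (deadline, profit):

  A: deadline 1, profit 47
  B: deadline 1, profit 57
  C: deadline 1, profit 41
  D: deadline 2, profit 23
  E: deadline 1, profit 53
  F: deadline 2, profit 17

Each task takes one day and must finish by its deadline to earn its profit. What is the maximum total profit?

80

By profit: B(d1,57), E(d1,53), A(d1,47), C(d1,41), D(d2,23), F(d2,17)
B→slot 1; E skipped; A skipped; C skipped; D→slot 2; F skipped.
Profit = 57 + 23 = 80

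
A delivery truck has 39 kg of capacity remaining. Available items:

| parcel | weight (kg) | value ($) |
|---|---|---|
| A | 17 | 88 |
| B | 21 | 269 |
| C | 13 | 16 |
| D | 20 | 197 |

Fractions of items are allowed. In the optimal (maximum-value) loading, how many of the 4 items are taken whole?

1

Sort by value per unit weight and fill in that order.
Order: B (269/21=12.81) > D (197/20=9.85) > A (88/17=5.18) > C (16/13=1.23)
Fill: take B (21 @ 269) → take 18/20 of D → 177.30; 39/39 used.
1 item(s) taken whole; one partial (take 18/20 of D).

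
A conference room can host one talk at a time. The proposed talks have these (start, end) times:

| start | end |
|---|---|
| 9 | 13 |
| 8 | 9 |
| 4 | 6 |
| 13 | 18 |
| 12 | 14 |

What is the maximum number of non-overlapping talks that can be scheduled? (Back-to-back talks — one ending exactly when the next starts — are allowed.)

4

Greedy by earliest finish: after sorting by end time, pick each interval compatible with the last pick.
By end time: (4,6), (8,9), (9,13), (12,14), (13,18).
Pick (4,6); next start ≥ 6 → (8,9); next start ≥ 9 → (9,13); next start ≥ 13 → (13,18).
Selected 4 talks.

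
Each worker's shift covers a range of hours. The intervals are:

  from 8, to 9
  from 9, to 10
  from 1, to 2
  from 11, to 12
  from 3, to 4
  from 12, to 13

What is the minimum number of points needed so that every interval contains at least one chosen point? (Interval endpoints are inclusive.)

4

Sorted: [1,2] [3,4] [8,9] [9,10] [11,12] [12,13]
{[1,2]} hit by 2; {[3,4]} hit by 4; {[8,9],[9,10]} hit by 9; {[11,12],[12,13]} hit by 12.
Points: 2, 4, 9, 12 (4 total).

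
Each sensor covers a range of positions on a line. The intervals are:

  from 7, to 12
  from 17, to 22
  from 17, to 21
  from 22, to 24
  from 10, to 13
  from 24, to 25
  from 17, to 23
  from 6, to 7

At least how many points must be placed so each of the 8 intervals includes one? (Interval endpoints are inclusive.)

By right end: [6,7]  [7,12]  [10,13]  [17,21]  [17,22]  [17,23]  [22,24]  [24,25]
[6,7] uncovered → point at 7; [10,13] uncovered → point at 13; [17,21] uncovered → point at 21; [22,24] uncovered → point at 24.
Points: 7, 13, 21, 24 (4 total).

4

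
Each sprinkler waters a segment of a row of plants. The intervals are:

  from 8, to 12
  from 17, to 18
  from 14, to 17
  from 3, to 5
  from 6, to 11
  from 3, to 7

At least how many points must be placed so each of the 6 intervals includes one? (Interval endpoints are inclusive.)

Process intervals by earliest right end; each time one isn't hit yet, stab at its right endpoint.
Sorted: [3,5] [3,7] [6,11] [8,12] [14,17] [17,18]
{[3,5],[3,7]} hit by 5; {[6,11],[8,12]} hit by 11; {[14,17],[17,18]} hit by 17.
Points: 5, 11, 17 (3 total).

3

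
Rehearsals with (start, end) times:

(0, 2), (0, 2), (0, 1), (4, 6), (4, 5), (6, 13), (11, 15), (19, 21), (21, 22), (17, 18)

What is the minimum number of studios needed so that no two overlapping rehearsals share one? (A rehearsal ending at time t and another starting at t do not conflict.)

3

Count concurrent intervals with a sweep; the peak is the room count.
starts: [0, 0, 0, 4, 4, 6, 11, 17, 19, 21]
ends:   [1, 2, 2, 5, 6, 13, 15, 18, 21, 22]
s0→1 s0→2 s0→3  — peak 3.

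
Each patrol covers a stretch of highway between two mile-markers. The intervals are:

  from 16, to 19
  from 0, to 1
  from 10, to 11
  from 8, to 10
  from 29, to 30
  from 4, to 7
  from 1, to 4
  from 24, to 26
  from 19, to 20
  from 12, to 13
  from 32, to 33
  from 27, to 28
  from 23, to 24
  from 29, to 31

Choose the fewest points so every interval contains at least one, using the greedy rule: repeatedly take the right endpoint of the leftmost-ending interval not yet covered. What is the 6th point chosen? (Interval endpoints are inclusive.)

24

Sort by right endpoint; whenever an interval is uncovered, place a point at its right end.
By right end: [0,1]  [1,4]  [4,7]  [8,10]  [10,11]  [12,13]  [16,19]  [19,20]  [23,24]  [24,26]  [27,28]  [29,30]  [29,31]  [32,33]
[0,1] uncovered → point at 1; [4,7] uncovered → point at 7; [8,10] uncovered → point at 10; [12,13] uncovered → point at 13; [16,19] uncovered → point at 19; [23,24] uncovered → point at 24; [27,28] uncovered → point at 28; [29,30] uncovered → point at 30; [32,33] uncovered → point at 33.
Points: 1, 7, 10, 13, 19, 24, 28, 30, 33 (9 total).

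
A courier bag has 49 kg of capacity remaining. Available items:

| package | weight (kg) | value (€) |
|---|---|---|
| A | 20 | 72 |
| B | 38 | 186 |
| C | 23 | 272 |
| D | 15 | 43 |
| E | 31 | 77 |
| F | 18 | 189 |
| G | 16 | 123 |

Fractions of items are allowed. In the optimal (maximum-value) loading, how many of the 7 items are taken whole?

2

Order: C (272/23=11.83) > F (189/18=10.50) > G (123/16=7.69) > B (186/38=4.89) > A (72/20=3.60) > D (43/15=2.87) > E (77/31=2.48)
Fill: take C (23 @ 272) → take F (18 @ 189) → take 8/16 of G → 61.50; 49/49 used.
2 item(s) taken whole; one partial (take 8/16 of G).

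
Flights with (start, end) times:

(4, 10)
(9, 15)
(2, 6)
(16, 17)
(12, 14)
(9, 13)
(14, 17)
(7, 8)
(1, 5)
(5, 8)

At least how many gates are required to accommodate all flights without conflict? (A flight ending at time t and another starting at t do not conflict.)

3

The answer is the maximum number of intervals overlapping at any instant.
Events (time:±→running): 1:+→1 2:+→2 4:+→3 … peak 3.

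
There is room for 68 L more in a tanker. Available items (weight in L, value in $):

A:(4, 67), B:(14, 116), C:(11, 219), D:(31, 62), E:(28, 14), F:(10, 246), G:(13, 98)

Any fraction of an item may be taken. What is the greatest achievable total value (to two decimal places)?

778.00

Ratios (sorted): F 24.60, C 19.91, A 16.75, B 8.29, G 7.54, D 2.00, E 0.50
take F (10 @ 246); take C (11 @ 219); take A (4 @ 67); take B (14 @ 116); take G (13 @ 98); take 16/31 of D → 32.00. Capacity used 68/68.
Total value = 778.00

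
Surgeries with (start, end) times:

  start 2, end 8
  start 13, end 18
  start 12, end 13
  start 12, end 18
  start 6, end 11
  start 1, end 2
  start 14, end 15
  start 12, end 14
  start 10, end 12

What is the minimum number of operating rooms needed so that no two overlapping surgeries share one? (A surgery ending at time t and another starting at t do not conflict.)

3

Events (time:±→running): 1:+→1 2:-→0 2:+→1 6:+→2 8:-→1 10:+→2 11:-→1 12:-→0 12:+→1 12:+→2 12:+→3 … peak 3.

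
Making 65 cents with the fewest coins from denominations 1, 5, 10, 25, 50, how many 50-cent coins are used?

1

Use the largest denomination that fits, subtract, and repeat.
65 = 1×50 + 1×10 + 1×5
Count of 50: 1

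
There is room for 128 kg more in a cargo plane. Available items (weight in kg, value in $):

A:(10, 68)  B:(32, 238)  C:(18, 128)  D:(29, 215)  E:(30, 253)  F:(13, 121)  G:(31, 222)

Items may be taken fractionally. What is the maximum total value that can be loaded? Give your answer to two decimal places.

Greedy by value/weight ratio, highest first.
Order: F (121/13=9.31) > E (253/30=8.43) > B (238/32=7.44) > D (215/29=7.41) > G (222/31=7.16) > C (128/18=7.11) > A (68/10=6.80)
Fill: take F (13 @ 121) → take E (30 @ 253) → take B (32 @ 238) → take D (29 @ 215) → take 24/31 of G → 171.87; 128/128 used.
Total value = 998.87

998.87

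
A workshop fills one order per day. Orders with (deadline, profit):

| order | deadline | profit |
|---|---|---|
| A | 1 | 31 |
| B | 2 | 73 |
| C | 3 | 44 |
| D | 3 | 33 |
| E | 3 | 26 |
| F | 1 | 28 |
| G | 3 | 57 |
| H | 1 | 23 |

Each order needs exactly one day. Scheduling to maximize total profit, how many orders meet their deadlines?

Sort by profit descending; place each in the latest free slot ≤ its deadline.
Profit order: B=73 G=57 C=44 D=33 A=31 F=28 E=26 H=23
Assign: B→slot 2, G→slot 3, C→slot 1, D skipped, A skipped, F skipped, E skipped, H skipped.
Slots: [1:C] [2:B] [3:G]
3 of 8 scheduled.

3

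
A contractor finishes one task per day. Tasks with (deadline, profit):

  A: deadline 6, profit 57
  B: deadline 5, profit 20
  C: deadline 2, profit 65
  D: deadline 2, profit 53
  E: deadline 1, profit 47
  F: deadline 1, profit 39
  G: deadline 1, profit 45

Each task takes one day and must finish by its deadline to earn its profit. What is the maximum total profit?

Take jobs in profit order; each goes to the latest open slot no later than its deadline.
By profit: C(d2,65), A(d6,57), D(d2,53), E(d1,47), G(d1,45), F(d1,39), B(d5,20)
C→slot 2; A→slot 6; D→slot 1; E skipped; G skipped; F skipped; B→slot 5.
Profit = 53 + 65 + 20 + 57 = 195

195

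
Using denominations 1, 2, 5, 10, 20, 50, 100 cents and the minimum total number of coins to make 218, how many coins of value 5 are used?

1

Greedy: take as many of the largest coin as possible, then repeat with the remainder.
218 = 2×100 + 1×10 + 1×5 + 1×2 + 1×1
Count of 5: 1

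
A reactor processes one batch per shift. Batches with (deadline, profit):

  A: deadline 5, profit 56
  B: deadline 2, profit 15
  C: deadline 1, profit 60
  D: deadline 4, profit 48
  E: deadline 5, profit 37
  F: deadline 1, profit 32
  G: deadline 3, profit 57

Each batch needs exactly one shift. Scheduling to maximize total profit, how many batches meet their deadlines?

5

Take jobs in profit order; each goes to the latest open slot no later than its deadline.
Profit order: C=60 G=57 A=56 D=48 E=37 F=32 B=15
Assign: C→slot 1, G→slot 3, A→slot 5, D→slot 4, E→slot 2, F skipped, B skipped.
Slots: [1:C] [2:E] [3:G] [4:D] [5:A]
5 of 7 scheduled.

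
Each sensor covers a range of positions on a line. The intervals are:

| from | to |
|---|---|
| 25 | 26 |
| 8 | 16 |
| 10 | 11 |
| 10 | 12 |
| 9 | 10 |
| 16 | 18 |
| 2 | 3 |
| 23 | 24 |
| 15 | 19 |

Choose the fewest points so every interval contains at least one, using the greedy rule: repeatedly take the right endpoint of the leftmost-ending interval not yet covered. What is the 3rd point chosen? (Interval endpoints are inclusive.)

18

Sorted: [2,3] [9,10] [10,11] [10,12] [8,16] [16,18] [15,19] [23,24] [25,26]
{[2,3]} hit by 3; {[9,10],[10,11],[10,12],[8,16]} hit by 10; {[16,18],[15,19]} hit by 18; {[23,24]} hit by 24; {[25,26]} hit by 26.
Points: 3, 10, 18, 24, 26 (5 total).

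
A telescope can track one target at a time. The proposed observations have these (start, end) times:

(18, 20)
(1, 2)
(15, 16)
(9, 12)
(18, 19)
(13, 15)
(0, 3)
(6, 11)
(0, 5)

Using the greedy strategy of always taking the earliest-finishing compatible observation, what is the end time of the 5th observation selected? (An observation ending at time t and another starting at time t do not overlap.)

19

By end time: (1,2), (0,3), (0,5), (6,11), (9,12), (13,15), (15,16), (18,19), (18,20).
Pick (1,2); next start ≥ 2 → (6,11); next start ≥ 11 → (13,15); next start ≥ 15 → (15,16); next start ≥ 16 → (18,19).
Selected: (1,2) (6,11) (13,15) (15,16) (18,19)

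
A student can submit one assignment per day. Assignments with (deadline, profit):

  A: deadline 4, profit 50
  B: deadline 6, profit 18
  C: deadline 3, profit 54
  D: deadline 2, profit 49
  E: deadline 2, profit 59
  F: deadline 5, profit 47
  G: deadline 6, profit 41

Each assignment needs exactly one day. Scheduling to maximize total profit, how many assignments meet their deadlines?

Take jobs in profit order; each goes to the latest open slot no later than its deadline.
Profit order: E=59 C=54 A=50 D=49 F=47 G=41 B=18
Assign: E→slot 2, C→slot 3, A→slot 4, D→slot 1, F→slot 5, G→slot 6, B skipped.
Slots: [1:D] [2:E] [3:C] [4:A] [5:F] [6:G]
6 of 7 scheduled.

6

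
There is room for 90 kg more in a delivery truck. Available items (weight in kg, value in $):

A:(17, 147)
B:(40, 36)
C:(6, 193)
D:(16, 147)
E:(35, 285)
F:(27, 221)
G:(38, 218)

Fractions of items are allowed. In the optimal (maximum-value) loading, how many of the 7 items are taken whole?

4

Sort by value per unit weight and fill in that order.
Ratios (sorted): C 32.17, D 9.19, A 8.65, F 8.19, E 8.14, G 5.74, B 0.90
take C (6 @ 193); take D (16 @ 147); take A (17 @ 147); take F (27 @ 221); take 24/35 of E → 195.43. Capacity used 90/90.
4 item(s) taken whole; one partial (take 24/35 of E).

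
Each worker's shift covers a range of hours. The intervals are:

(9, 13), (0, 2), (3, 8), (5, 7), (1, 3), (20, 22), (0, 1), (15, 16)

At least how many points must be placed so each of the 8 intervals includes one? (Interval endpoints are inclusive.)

5

Process intervals by earliest right end; each time one isn't hit yet, stab at its right endpoint.
By right end: [0,1]  [0,2]  [1,3]  [5,7]  [3,8]  [9,13]  [15,16]  [20,22]
[0,1] uncovered → point at 1; [5,7] uncovered → point at 7; [9,13] uncovered → point at 13; [15,16] uncovered → point at 16; [20,22] uncovered → point at 22.
Points: 1, 7, 13, 16, 22 (5 total).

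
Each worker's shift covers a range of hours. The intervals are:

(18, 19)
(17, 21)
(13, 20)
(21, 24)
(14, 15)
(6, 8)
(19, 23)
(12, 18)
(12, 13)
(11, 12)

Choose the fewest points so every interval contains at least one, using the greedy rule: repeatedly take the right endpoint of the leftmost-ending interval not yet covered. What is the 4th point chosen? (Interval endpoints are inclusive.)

19

By right end: [6,8]  [11,12]  [12,13]  [14,15]  [12,18]  [18,19]  [13,20]  [17,21]  [19,23]  [21,24]
[6,8] uncovered → point at 8; [11,12] uncovered → point at 12; [14,15] uncovered → point at 15; [18,19] uncovered → point at 19; [21,24] uncovered → point at 24.
Points: 8, 12, 15, 19, 24 (5 total).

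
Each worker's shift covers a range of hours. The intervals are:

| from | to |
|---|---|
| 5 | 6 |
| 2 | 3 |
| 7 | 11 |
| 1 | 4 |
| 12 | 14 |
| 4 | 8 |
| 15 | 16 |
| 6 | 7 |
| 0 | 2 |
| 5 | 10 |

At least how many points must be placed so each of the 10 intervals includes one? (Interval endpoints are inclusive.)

5

Sorted: [0,2] [2,3] [1,4] [5,6] [6,7] [4,8] [5,10] [7,11] [12,14] [15,16]
{[0,2],[2,3],[1,4]} hit by 2; {[5,6],[6,7],[4,8],[5,10]} hit by 6; {[7,11]} hit by 11; {[12,14]} hit by 14; {[15,16]} hit by 16.
Points: 2, 6, 11, 14, 16 (5 total).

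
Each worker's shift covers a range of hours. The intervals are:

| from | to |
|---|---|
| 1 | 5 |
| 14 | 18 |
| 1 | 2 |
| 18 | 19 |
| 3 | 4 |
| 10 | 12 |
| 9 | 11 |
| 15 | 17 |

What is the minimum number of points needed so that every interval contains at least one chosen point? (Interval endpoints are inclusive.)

Sort by right endpoint; whenever an interval is uncovered, place a point at its right end.
By right end: [1,2]  [3,4]  [1,5]  [9,11]  [10,12]  [15,17]  [14,18]  [18,19]
[1,2] uncovered → point at 2; [3,4] uncovered → point at 4; [9,11] uncovered → point at 11; [15,17] uncovered → point at 17; [18,19] uncovered → point at 19.
Points: 2, 4, 11, 17, 19 (5 total).

5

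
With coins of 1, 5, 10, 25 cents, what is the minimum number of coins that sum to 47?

47 = 1×25 + 2×10 + 2×1
Total coins = 1 + 2 + 2 = 5

5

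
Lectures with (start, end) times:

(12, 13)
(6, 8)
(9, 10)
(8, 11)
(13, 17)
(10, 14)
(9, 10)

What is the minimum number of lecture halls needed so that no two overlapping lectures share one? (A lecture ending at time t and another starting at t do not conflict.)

3

Count concurrent intervals with a sweep; the peak is the room count.
starts: [6, 8, 9, 9, 10, 12, 13]
ends:   [8, 10, 10, 11, 13, 14, 17]
s6→1 e8→0 s8→1 s9→2 s9→3  — peak 3.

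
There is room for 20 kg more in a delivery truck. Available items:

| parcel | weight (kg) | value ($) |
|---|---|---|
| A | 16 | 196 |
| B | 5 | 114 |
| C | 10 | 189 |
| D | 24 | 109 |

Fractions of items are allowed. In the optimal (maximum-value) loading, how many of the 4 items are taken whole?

Sort by value per unit weight and fill in that order.
Ratios (sorted): B 22.80, C 18.90, A 12.25, D 4.54
take B (5 @ 114); take C (10 @ 189); take 5/16 of A → 61.25. Capacity used 20/20.
2 item(s) taken whole; one partial (take 5/16 of A).

2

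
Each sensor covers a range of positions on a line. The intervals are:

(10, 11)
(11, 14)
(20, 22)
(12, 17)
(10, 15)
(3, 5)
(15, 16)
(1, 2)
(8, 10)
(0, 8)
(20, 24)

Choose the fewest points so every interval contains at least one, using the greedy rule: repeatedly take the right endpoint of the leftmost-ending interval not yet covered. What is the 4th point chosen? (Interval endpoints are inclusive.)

14

Process intervals by earliest right end; each time one isn't hit yet, stab at its right endpoint.
By right end: [1,2]  [3,5]  [0,8]  [8,10]  [10,11]  [11,14]  [10,15]  [15,16]  [12,17]  [20,22]  [20,24]
[1,2] uncovered → point at 2; [3,5] uncovered → point at 5; [8,10] uncovered → point at 10; [11,14] uncovered → point at 14; [15,16] uncovered → point at 16; [20,22] uncovered → point at 22.
Points: 2, 5, 10, 14, 16, 22 (6 total).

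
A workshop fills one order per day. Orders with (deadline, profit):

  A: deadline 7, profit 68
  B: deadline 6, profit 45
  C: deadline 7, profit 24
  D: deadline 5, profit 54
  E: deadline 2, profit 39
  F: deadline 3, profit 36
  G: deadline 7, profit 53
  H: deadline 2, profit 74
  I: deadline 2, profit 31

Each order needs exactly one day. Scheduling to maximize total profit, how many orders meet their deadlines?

Profit order: H=74 A=68 D=54 G=53 B=45 E=39 F=36 I=31 C=24
Assign: H→slot 2, A→slot 7, D→slot 5, G→slot 6, B→slot 4, E→slot 1, F→slot 3, I skipped, C skipped.
Slots: [1:E] [2:H] [3:F] [4:B] [5:D] [6:G] [7:A]
7 of 9 scheduled.

7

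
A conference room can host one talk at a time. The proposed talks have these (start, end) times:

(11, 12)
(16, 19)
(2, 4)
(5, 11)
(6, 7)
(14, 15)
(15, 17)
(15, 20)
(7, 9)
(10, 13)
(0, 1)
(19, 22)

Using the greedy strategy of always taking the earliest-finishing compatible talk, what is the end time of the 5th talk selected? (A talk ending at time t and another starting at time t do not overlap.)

12

Sort by end time and greedily take each interval whose start is ≥ the last chosen end.
Sorted by end: (0,1)  (2,4)  (6,7)  (7,9)  (5,11)  (11,12)  (10,13)  (14,15)  (15,17)  (16,19)  (15,20)  (19,22)
take (0,1); take (2,4); take (6,7); take (7,9); skip (5,11); take (11,12); take (14,15); take (15,17); take (19,22).
Selected: (0,1) (2,4) (6,7) (7,9) (11,12) (14,15) (15,17) (19,22)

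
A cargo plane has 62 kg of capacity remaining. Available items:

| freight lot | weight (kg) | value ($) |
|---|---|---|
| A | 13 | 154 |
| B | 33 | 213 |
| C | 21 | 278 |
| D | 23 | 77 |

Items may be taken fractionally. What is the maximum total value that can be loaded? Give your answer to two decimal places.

612.73

Sort by value per unit weight and fill in that order.
Order: C (278/21=13.24) > A (154/13=11.85) > B (213/33=6.45) > D (77/23=3.35)
Fill: take C (21 @ 278) → take A (13 @ 154) → take 28/33 of B → 180.73; 62/62 used.
Total value = 612.73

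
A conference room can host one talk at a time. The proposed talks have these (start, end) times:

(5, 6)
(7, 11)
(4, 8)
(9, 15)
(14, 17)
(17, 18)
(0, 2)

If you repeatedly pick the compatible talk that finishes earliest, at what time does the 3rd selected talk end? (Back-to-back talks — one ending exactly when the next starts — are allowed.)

Sort by end time and greedily take each interval whose start is ≥ the last chosen end.
By end time: (0,2), (5,6), (4,8), (7,11), (9,15), (14,17), (17,18).
Pick (0,2); next start ≥ 2 → (5,6); next start ≥ 6 → (7,11); next start ≥ 11 → (14,17); next start ≥ 17 → (17,18).
Selected: (0,2) (5,6) (7,11) (14,17) (17,18)

11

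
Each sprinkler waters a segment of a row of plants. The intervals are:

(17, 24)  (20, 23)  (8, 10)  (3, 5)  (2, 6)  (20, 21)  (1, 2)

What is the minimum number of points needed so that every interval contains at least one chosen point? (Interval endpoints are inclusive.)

By right end: [1,2]  [3,5]  [2,6]  [8,10]  [20,21]  [20,23]  [17,24]
[1,2] uncovered → point at 2; [3,5] uncovered → point at 5; [8,10] uncovered → point at 10; [20,21] uncovered → point at 21.
Points: 2, 5, 10, 21 (4 total).

4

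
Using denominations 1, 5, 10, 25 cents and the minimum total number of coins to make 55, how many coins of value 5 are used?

55 − 2×25→5 − 1×5→0
Count of 5: 1

1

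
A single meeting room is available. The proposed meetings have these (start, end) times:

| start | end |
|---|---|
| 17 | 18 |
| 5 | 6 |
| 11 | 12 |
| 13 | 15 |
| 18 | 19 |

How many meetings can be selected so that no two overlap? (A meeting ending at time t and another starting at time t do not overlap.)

5

Sorted by end: (5,6)  (11,12)  (13,15)  (17,18)  (18,19)
take (5,6); take (11,12); take (13,15); take (17,18); take (18,19).
Selected 5 meetings.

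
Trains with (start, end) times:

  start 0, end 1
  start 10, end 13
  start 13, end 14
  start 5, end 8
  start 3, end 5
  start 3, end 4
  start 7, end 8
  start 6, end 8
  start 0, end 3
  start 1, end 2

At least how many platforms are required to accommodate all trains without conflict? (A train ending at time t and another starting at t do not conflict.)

The answer is the maximum number of intervals overlapping at any instant.
starts: [0, 0, 1, 3, 3, 5, 6, 7, 10, 13]
ends:   [1, 2, 3, 4, 5, 8, 8, 8, 13, 14]
s0→1 s0→2 e1→1 s1→2 e2→1 e3→0 s3→1 s3→2 e4→1 e5→0 s5→1 s6→2 s7→3  — peak 3.

3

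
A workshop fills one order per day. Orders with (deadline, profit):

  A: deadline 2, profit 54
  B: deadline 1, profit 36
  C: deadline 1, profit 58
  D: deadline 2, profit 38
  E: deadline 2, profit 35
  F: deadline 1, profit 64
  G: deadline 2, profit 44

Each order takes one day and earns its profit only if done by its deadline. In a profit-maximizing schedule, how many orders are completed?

2

By profit: F(d1,64), C(d1,58), A(d2,54), G(d2,44), D(d2,38), B(d1,36), E(d2,35)
F→slot 1; C skipped; A→slot 2; G skipped; D skipped; B skipped; E skipped.
2 of 7 scheduled.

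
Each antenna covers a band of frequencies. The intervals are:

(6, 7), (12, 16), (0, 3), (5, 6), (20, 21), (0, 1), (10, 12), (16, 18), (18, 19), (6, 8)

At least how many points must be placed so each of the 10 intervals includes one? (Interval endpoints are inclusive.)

By right end: [0,1]  [0,3]  [5,6]  [6,7]  [6,8]  [10,12]  [12,16]  [16,18]  [18,19]  [20,21]
[0,1] uncovered → point at 1; [5,6] uncovered → point at 6; [10,12] uncovered → point at 12; [16,18] uncovered → point at 18; [20,21] uncovered → point at 21.
Points: 1, 6, 12, 18, 21 (5 total).

5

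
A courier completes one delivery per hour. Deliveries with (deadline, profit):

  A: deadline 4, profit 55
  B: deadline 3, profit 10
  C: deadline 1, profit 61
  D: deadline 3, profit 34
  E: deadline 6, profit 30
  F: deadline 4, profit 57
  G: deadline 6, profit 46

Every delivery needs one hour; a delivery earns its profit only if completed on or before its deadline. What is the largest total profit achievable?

283

Sort by profit descending; place each in the latest free slot ≤ its deadline.
By profit: C(d1,61), F(d4,57), A(d4,55), G(d6,46), D(d3,34), E(d6,30), B(d3,10)
C→slot 1; F→slot 4; A→slot 3; G→slot 6; D→slot 2; E→slot 5; B skipped.
Profit = 61 + 34 + 55 + 57 + 30 + 46 = 283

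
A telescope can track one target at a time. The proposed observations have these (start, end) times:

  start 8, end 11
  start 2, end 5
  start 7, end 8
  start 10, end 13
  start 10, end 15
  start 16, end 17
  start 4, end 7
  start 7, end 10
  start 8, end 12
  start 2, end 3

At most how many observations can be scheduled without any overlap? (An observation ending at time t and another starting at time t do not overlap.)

5

Sort by end time and greedily take each interval whose start is ≥ the last chosen end.
Sorted by end: (2,3)  (2,5)  (4,7)  (7,8)  (7,10)  (8,11)  (8,12)  (10,13)  (10,15)  (16,17)
take (2,3); take (4,7); take (7,8); take (8,11); skip (10,13); skip (10,15); take (16,17).
Selected 5 observations.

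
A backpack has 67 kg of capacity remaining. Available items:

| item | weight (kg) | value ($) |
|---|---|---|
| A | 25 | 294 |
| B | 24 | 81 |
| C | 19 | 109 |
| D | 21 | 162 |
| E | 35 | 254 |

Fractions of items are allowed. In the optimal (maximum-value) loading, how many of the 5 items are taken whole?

Sort by value per unit weight and fill in that order.
Ratios (sorted): A 11.76, D 7.71, E 7.26, C 5.74, B 3.38
take A (25 @ 294); take D (21 @ 162); take 21/35 of E → 152.40. Capacity used 67/67.
2 item(s) taken whole; one partial (take 21/35 of E).

2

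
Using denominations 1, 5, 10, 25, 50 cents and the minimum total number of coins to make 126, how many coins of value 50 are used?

126 = 2×50 + 1×25 + 1×1
Count of 50: 2

2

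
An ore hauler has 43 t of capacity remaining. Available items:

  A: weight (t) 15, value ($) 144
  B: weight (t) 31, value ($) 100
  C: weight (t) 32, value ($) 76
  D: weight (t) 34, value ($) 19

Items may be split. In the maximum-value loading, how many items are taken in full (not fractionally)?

1

Greedy by value/weight ratio, highest first.
Ratios (sorted): A 9.60, B 3.23, C 2.38, D 0.56
take A (15 @ 144); take 28/31 of B → 90.32. Capacity used 43/43.
1 item(s) taken whole; one partial (take 28/31 of B).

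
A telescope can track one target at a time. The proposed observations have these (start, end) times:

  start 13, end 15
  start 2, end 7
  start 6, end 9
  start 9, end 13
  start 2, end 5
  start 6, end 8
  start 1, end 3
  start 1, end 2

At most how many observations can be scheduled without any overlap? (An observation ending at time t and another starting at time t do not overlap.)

Sorted by end: (1,2)  (1,3)  (2,5)  (2,7)  (6,8)  (6,9)  (9,13)  (13,15)
take (1,2); take (2,5); skip (2,7); take (6,8); skip (6,9); take (9,13); take (13,15).
Selected 5 observations.

5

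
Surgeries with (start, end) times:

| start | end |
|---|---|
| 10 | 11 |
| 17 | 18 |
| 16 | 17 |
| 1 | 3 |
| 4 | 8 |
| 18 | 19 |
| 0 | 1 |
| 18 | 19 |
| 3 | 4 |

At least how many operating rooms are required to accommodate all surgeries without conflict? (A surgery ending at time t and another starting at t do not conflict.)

2

Count concurrent intervals with a sweep; the peak is the room count.
starts: [0, 1, 3, 4, 10, 16, 17, 18, 18]
ends:   [1, 3, 4, 8, 11, 17, 18, 19, 19]
s0→1 e1→0 s1→1 e3→0 s3→1 e4→0 s4→1 e8→0 s10→1 e11→0 s16→1 e17→0 s17→1 e18→0 s18→1 s18→2  — peak 2.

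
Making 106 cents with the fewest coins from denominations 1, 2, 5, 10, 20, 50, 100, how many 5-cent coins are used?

1

106 = 1×100 + 1×5 + 1×1
Count of 5: 1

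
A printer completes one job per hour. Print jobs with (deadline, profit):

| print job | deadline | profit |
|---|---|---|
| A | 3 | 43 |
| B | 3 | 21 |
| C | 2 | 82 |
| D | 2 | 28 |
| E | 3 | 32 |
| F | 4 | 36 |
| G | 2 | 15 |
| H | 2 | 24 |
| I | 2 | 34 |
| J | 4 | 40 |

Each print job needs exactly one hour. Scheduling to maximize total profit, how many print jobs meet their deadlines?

4

Sort by profit descending; place each in the latest free slot ≤ its deadline.
Profit order: C=82 A=43 J=40 F=36 I=34 E=32 D=28 H=24 B=21 G=15
Assign: C→slot 2, A→slot 3, J→slot 4, F→slot 1, I skipped, E skipped, D skipped, H skipped, B skipped, G skipped.
Slots: [1:F] [2:C] [3:A] [4:J]
4 of 10 scheduled.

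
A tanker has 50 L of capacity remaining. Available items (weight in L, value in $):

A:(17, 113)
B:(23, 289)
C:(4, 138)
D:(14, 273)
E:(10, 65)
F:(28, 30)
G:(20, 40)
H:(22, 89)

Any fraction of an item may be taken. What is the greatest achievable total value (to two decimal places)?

759.82

Greedy by value/weight ratio, highest first.
Ratios (sorted): C 34.50, D 19.50, B 12.57, A 6.65, E 6.50, H 4.05, G 2.00, F 1.07
take C (4 @ 138); take D (14 @ 273); take B (23 @ 289); take 9/17 of A → 59.82. Capacity used 50/50.
Total value = 759.82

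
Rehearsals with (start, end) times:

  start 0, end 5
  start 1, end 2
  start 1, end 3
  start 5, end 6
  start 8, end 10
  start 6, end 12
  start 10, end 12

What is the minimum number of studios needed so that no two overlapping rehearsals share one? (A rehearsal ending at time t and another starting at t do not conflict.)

The answer is the maximum number of intervals overlapping at any instant.
Events (time:±→running): 0:+→1 1:+→2 1:+→3 … peak 3.

3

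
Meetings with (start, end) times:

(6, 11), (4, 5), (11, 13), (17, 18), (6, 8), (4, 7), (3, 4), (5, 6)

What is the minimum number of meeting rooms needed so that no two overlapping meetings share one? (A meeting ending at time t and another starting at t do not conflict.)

The answer is the maximum number of intervals overlapping at any instant.
Events (time:±→running): 3:+→1 4:-→0 4:+→1 4:+→2 5:-→1 5:+→2 6:-→1 6:+→2 6:+→3 … peak 3.

3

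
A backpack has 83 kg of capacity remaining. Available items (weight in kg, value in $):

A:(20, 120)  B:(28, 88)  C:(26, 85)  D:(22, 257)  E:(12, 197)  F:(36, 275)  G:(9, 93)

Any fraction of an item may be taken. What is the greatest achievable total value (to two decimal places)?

Greedy by value/weight ratio, highest first.
Order: E (197/12=16.42) > D (257/22=11.68) > G (93/9=10.33) > F (275/36=7.64) > A (120/20=6.00) > C (85/26=3.27) > B (88/28=3.14)
Fill: take E (12 @ 197) → take D (22 @ 257) → take G (9 @ 93) → take F (36 @ 275) → take 4/20 of A → 24.00; 83/83 used.
Total value = 846.00

846.00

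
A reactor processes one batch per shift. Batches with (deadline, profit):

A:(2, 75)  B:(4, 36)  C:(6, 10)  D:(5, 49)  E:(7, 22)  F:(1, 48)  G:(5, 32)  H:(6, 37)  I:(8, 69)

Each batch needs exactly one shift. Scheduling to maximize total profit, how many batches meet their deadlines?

8

Take jobs in profit order; each goes to the latest open slot no later than its deadline.
Profit order: A=75 I=69 D=49 F=48 H=37 B=36 G=32 E=22 C=10
Assign: A→slot 2, I→slot 8, D→slot 5, F→slot 1, H→slot 6, B→slot 4, G→slot 3, E→slot 7, C skipped.
Slots: [1:F] [2:A] [3:G] [4:B] [5:D] [6:H] [7:E] [8:I]
8 of 9 scheduled.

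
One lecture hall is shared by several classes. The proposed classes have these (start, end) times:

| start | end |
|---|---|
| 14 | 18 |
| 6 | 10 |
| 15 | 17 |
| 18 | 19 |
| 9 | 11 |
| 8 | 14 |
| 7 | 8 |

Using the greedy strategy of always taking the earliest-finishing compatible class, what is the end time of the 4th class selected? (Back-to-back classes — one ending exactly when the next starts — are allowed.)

By end time: (7,8), (6,10), (9,11), (8,14), (15,17), (14,18), (18,19).
Pick (7,8); next start ≥ 8 → (9,11); next start ≥ 11 → (15,17); next start ≥ 17 → (18,19).
Selected: (7,8) (9,11) (15,17) (18,19)

19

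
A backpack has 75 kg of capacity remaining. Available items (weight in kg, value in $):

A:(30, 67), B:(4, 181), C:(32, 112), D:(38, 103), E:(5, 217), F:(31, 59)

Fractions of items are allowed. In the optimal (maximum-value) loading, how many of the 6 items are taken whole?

Greedy by value/weight ratio, highest first.
Order: B (181/4=45.25) > E (217/5=43.40) > C (112/32=3.50) > D (103/38=2.71) > A (67/30=2.23) > F (59/31=1.90)
Fill: take B (4 @ 181) → take E (5 @ 217) → take C (32 @ 112) → take 34/38 of D → 92.16; 75/75 used.
3 item(s) taken whole; one partial (take 34/38 of D).

3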